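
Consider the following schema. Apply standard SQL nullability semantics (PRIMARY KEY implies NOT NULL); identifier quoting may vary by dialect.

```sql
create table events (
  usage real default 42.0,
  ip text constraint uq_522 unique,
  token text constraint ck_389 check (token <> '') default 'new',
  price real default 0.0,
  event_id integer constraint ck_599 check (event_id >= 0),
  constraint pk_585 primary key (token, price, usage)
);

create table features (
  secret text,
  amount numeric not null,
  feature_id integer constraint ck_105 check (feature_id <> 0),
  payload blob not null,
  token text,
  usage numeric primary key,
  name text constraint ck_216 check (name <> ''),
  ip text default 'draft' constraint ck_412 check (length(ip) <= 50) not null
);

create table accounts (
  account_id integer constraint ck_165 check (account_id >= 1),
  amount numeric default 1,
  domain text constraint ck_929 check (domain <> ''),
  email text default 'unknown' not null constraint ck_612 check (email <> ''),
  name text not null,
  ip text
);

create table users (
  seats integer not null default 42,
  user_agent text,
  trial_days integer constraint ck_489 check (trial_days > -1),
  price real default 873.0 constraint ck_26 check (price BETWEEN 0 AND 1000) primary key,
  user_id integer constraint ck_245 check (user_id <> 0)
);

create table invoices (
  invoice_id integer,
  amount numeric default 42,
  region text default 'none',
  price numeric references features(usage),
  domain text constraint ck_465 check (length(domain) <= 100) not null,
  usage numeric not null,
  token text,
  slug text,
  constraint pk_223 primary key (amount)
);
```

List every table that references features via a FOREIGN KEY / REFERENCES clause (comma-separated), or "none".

- invoices.price references features(usage).

invoices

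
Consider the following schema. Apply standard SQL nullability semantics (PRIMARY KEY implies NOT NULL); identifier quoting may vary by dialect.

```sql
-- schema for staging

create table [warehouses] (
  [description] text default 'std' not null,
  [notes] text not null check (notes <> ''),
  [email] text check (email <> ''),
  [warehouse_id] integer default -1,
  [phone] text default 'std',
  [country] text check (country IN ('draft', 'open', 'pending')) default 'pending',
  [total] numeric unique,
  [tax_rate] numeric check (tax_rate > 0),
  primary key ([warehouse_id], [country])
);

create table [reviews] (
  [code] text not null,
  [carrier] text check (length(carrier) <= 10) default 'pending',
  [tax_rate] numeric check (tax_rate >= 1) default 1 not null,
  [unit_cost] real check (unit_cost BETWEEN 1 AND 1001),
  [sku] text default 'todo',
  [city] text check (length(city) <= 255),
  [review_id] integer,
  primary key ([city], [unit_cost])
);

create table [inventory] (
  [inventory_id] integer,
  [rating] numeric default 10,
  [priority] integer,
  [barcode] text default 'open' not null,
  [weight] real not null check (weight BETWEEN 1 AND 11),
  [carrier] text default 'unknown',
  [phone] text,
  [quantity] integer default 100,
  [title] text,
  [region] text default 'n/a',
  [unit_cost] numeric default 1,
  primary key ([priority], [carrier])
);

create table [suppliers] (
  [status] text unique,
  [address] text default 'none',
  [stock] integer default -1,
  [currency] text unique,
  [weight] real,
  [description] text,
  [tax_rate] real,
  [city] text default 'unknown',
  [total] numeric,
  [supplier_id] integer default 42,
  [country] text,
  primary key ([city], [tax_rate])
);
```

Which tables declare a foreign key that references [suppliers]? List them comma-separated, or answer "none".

none

No REFERENCES clause anywhere in the schema names suppliers.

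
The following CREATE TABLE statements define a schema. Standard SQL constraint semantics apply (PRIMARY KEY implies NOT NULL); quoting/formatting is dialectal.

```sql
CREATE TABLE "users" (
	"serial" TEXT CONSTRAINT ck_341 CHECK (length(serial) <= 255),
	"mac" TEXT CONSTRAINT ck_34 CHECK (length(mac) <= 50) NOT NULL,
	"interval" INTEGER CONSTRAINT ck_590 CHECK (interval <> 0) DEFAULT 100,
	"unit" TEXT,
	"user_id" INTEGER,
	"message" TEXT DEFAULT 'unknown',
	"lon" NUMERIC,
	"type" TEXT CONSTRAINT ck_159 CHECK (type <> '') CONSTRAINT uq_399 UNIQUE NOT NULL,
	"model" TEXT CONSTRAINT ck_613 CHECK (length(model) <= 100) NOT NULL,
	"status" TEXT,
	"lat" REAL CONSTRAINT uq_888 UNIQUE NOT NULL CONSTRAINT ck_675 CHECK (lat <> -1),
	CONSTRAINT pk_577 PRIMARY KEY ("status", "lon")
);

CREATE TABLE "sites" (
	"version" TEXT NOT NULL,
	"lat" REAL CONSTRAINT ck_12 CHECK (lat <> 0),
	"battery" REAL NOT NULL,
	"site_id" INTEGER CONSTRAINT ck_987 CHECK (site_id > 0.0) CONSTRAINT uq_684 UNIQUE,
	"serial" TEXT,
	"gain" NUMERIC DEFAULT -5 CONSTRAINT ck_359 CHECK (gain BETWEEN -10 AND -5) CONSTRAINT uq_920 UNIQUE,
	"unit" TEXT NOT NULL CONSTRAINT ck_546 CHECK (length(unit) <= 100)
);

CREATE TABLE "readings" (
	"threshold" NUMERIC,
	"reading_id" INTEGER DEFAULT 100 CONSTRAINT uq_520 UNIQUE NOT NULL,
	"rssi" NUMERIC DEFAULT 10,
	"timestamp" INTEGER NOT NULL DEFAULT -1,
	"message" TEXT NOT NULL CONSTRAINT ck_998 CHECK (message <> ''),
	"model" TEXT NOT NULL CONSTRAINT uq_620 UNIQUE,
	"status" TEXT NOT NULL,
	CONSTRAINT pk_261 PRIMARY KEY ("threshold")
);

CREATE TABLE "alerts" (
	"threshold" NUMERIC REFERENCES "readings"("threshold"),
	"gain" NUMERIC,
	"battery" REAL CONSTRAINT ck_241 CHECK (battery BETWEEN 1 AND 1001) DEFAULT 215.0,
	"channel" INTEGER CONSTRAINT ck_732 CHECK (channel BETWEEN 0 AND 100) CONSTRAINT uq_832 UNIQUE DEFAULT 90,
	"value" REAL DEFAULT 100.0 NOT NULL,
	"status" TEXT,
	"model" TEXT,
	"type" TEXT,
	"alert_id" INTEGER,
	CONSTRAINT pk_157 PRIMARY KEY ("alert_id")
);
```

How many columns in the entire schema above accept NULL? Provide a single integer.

17

users: 5 nullable (serial, interval, unit, user_id, message — PK (status, lon) and explicit NOT NULL columns excluded).
sites: 4 nullable (lat, site_id, serial, gain — PK none and explicit NOT NULL columns excluded).
readings: 1 nullable (rssi — PK (threshold) and explicit NOT NULL columns excluded).
alerts: 7 nullable (threshold, gain, battery, channel, status, model, type — PK (alert_id) and explicit NOT NULL columns excluded).
Total: 5 + 4 + 1 + 7 = 17.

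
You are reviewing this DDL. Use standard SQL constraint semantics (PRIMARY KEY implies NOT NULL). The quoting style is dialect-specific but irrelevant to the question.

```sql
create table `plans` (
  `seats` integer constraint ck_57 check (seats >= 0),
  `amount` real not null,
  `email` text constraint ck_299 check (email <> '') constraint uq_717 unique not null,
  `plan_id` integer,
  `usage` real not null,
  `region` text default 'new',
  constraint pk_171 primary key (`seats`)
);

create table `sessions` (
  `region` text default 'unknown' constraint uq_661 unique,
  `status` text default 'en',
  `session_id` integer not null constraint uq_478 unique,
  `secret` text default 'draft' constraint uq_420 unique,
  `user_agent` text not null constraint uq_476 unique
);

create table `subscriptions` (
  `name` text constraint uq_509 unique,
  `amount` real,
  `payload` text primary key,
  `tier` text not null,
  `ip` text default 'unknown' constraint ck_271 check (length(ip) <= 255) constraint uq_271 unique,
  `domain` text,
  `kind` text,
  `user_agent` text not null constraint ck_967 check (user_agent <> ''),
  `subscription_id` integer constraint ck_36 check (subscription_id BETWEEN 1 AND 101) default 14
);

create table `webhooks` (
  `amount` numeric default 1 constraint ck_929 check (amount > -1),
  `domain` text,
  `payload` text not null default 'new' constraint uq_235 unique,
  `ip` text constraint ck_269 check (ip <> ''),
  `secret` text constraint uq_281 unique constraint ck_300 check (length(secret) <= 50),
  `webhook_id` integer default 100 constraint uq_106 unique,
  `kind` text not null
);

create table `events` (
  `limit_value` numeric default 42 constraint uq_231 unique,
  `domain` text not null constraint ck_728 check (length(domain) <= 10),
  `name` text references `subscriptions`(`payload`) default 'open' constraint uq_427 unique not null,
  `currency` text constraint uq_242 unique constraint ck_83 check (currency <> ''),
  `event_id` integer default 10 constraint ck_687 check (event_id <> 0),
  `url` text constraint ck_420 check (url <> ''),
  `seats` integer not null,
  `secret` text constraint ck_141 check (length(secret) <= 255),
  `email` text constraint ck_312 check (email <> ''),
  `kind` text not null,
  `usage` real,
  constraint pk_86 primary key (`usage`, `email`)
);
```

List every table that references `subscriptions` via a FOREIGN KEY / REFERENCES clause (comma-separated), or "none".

events

- events.name references subscriptions(payload).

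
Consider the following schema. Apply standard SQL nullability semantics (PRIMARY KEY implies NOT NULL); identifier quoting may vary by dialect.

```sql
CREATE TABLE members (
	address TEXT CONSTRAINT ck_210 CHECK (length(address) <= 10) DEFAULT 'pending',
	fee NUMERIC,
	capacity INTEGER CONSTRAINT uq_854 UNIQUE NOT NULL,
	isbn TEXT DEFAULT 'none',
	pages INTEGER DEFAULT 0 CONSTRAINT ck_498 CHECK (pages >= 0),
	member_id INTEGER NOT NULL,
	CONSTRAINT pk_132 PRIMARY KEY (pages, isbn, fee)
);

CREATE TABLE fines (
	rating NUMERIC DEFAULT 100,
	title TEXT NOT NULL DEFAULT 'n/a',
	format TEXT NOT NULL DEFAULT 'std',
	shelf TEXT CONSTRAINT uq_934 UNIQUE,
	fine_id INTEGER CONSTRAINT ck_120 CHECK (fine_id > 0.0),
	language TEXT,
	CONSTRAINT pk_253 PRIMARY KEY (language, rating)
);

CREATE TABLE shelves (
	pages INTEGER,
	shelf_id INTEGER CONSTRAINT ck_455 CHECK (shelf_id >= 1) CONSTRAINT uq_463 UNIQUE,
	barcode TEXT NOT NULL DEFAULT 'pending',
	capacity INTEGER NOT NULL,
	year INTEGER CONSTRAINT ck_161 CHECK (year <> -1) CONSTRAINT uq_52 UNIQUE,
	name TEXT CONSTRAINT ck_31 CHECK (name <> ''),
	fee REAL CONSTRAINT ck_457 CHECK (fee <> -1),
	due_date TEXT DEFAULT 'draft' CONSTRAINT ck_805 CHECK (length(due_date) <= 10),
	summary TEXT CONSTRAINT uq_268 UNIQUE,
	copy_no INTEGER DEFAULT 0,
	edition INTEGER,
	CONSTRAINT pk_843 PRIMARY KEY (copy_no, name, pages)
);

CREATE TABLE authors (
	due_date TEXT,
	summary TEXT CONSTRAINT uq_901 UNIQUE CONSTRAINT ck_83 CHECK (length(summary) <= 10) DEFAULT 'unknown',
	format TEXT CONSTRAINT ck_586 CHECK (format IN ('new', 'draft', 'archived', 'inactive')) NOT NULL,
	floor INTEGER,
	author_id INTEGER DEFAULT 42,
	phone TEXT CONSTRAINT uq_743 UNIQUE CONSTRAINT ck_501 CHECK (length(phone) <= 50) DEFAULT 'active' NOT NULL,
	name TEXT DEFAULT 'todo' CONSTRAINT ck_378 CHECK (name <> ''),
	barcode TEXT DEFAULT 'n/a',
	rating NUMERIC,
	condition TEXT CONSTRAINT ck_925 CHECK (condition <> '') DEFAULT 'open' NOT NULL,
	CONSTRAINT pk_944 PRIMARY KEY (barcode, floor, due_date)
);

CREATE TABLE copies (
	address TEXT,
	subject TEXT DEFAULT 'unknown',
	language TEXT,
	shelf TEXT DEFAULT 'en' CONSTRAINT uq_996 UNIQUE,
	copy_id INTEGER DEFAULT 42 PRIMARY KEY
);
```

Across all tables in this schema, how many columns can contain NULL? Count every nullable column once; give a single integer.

17

members: 1 nullable (address — PK (pages, isbn, fee) and explicit NOT NULL columns excluded).
fines: 2 nullable (shelf, fine_id — PK (language, rating) and explicit NOT NULL columns excluded).
shelves: 6 nullable (shelf_id, year, fee, due_date, summary, edition — PK (copy_no, name, pages) and explicit NOT NULL columns excluded).
authors: 4 nullable (summary, author_id, name, rating — PK (barcode, floor, due_date) and explicit NOT NULL columns excluded).
copies: 4 nullable (address, subject, language, shelf — PK (copy_id) and explicit NOT NULL columns excluded).
Total: 1 + 2 + 6 + 4 + 4 = 17.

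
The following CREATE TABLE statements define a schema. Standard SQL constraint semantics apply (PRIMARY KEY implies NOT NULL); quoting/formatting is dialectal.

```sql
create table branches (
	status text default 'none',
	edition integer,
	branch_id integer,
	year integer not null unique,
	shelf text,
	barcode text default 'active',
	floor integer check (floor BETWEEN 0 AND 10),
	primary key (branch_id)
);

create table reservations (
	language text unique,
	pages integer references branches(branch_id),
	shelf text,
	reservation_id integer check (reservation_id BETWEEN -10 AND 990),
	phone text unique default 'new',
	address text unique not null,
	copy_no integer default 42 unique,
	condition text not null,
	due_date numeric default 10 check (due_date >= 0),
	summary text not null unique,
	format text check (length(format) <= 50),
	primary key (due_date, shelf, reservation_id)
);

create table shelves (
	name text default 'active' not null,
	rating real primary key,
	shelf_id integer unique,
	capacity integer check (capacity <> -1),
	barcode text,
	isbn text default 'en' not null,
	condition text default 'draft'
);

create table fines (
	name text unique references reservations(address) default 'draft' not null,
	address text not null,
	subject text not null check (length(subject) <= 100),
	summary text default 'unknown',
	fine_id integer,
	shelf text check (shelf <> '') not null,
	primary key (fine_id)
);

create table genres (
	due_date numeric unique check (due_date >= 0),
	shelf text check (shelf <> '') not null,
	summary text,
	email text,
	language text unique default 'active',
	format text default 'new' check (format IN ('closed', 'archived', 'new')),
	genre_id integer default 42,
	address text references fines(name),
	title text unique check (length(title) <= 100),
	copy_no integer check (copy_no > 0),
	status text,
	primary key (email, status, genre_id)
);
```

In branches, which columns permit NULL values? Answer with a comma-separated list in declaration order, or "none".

status, edition, shelf, barcode, floor

- status: DEFAULT only fills an omitted column; an explicit NULL is still allowed → nullable.
- edition: no NOT NULL constraint applies → nullable.
- branch_id: part of the PRIMARY KEY, which implies NOT NULL → not nullable.
- year: declared NOT NULL → not nullable.
- shelf: no NOT NULL constraint applies → nullable.
- barcode: DEFAULT only fills an omitted column; an explicit NULL is still allowed → nullable.
- floor: CHECK does not forbid NULL (a CHECK constraint passes when its expression is NULL) → nullable.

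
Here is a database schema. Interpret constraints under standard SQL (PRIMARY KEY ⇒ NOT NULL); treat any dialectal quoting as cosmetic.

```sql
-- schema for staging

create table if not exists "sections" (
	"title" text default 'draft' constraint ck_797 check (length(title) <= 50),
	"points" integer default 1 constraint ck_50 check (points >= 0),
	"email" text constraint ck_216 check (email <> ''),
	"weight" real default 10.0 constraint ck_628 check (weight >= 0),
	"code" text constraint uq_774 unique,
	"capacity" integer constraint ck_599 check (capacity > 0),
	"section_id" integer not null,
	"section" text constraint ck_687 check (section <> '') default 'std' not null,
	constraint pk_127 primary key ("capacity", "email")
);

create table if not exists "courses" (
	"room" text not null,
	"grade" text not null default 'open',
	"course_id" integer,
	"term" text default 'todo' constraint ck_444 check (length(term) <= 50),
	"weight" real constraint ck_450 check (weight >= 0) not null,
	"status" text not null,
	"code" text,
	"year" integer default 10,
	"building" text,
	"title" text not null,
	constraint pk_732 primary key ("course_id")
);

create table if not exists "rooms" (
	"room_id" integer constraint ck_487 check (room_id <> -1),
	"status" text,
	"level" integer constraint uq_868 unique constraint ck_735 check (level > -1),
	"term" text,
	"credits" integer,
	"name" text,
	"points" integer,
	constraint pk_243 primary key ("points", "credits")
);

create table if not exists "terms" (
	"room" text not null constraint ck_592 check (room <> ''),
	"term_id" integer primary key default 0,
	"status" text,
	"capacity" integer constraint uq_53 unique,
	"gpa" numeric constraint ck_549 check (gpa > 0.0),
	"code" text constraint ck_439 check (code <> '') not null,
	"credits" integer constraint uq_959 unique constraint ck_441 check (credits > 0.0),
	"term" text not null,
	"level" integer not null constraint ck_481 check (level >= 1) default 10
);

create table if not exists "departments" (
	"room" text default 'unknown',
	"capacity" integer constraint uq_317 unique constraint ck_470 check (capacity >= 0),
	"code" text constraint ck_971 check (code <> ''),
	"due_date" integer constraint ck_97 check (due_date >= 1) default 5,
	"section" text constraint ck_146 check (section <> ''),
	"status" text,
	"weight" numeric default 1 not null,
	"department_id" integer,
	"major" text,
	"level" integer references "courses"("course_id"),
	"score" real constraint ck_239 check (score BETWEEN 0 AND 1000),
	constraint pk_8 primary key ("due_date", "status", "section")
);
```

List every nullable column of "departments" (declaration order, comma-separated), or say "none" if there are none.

room, capacity, code, department_id, major, level, score

- room: DEFAULT only fills an omitted column; an explicit NULL is still allowed → nullable.
- capacity: CHECK does not forbid NULL (a CHECK constraint passes when its expression is NULL) → nullable.
- code: CHECK does not forbid NULL (a CHECK constraint passes when its expression is NULL) → nullable.
- due_date: part of the PRIMARY KEY, which implies NOT NULL → not nullable.
- section: part of the PRIMARY KEY, which implies NOT NULL → not nullable.
- status: part of the PRIMARY KEY, which implies NOT NULL → not nullable.
- weight: declared NOT NULL → not nullable.
- department_id: no NOT NULL constraint applies → nullable.
- major: no NOT NULL constraint applies → nullable.
- level: a foreign key column may be NULL unless separately constrained → nullable.
- score: CHECK does not forbid NULL (a CHECK constraint passes when its expression is NULL) → nullable.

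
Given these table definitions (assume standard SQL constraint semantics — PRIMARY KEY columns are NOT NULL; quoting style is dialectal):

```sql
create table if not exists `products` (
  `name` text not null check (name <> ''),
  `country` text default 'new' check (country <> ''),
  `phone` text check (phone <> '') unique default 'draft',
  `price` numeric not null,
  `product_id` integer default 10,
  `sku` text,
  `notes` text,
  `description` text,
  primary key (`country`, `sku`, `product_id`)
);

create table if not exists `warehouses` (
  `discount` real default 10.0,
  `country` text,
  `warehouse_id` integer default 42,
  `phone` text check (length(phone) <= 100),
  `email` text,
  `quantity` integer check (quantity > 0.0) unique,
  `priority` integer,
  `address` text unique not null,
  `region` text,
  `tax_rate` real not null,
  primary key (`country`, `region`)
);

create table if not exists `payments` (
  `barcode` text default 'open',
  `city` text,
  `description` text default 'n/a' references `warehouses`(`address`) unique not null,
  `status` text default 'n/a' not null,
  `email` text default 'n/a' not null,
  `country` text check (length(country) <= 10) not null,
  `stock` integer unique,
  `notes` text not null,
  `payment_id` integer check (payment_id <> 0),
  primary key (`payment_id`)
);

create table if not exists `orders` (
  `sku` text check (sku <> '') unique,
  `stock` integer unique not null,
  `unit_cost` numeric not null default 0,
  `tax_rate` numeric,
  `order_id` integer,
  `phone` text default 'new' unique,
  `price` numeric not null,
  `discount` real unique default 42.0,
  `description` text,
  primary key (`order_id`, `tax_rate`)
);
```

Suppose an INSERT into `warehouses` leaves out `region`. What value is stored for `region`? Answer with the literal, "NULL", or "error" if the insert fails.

region has no DEFAULT clause.
Omitting it would insert NULL, but it is part of the PRIMARY KEY, so the INSERT fails.

error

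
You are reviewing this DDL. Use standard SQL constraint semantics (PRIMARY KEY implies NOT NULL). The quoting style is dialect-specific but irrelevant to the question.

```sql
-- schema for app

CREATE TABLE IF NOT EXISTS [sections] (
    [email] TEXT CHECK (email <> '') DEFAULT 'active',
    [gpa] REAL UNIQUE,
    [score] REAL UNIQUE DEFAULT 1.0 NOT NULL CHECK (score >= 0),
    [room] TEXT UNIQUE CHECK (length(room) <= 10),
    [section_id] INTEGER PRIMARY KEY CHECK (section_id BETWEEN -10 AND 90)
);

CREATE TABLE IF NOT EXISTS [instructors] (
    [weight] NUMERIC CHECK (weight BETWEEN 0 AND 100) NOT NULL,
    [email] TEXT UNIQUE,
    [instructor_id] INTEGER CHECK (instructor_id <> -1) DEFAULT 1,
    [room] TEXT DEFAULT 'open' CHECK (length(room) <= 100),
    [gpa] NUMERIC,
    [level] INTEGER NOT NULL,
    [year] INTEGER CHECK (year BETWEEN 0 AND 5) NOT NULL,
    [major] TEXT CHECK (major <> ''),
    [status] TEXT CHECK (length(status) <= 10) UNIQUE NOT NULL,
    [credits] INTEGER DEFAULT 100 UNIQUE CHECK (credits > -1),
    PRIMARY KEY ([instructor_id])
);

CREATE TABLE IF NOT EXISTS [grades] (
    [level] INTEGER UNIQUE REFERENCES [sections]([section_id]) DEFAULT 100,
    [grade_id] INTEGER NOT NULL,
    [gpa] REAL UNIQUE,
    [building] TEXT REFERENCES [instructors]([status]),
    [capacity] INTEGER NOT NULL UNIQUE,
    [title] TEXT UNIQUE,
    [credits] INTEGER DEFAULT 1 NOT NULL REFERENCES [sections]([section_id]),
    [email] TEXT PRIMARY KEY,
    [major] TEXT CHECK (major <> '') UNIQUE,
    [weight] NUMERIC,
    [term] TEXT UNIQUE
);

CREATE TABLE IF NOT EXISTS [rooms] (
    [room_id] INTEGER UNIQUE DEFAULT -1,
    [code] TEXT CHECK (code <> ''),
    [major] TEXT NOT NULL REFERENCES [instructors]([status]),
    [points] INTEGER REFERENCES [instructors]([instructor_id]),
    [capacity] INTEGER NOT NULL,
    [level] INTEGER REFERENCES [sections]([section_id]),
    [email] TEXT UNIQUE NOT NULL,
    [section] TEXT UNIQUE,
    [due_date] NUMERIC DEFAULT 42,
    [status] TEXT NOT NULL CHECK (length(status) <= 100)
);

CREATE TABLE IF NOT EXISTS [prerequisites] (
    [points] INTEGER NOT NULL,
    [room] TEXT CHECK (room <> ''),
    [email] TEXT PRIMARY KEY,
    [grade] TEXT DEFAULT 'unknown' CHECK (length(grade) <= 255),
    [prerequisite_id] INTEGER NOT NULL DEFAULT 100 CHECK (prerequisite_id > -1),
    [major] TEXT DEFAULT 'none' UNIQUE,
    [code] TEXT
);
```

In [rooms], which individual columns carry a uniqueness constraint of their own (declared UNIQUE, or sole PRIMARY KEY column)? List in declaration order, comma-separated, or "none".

room_id, email, section

- room_id: declared UNIQUE → unique.
- code: no UNIQUE or single-column PK constraint.
- major: no UNIQUE or single-column PK constraint.
- points: no UNIQUE or single-column PK constraint.
- capacity: no UNIQUE or single-column PK constraint.
- level: no UNIQUE or single-column PK constraint.
- email: declared UNIQUE → unique.
- section: declared UNIQUE → unique.
- due_date: no UNIQUE or single-column PK constraint.
- status: no UNIQUE or single-column PK constraint.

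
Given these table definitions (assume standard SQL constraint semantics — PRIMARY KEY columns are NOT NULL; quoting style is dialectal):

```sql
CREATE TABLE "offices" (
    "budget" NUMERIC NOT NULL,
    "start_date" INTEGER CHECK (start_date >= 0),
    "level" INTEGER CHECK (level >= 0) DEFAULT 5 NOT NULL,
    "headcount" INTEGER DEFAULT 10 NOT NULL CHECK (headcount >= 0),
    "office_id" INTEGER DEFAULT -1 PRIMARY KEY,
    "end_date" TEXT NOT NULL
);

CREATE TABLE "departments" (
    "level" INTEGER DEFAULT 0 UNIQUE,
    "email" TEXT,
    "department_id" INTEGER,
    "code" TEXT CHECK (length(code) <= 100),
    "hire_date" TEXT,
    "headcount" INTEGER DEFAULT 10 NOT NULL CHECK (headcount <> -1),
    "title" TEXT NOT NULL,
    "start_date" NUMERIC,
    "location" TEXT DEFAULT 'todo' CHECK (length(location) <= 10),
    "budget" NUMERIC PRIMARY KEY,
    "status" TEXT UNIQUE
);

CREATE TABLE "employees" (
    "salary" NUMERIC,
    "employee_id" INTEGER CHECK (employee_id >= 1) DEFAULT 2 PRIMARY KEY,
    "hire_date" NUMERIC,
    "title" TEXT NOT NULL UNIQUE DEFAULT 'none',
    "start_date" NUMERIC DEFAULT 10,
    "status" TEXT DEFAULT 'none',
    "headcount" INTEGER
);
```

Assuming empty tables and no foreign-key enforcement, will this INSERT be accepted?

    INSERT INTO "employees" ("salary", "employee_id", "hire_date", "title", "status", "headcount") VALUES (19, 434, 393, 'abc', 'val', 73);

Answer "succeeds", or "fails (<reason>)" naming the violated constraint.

NOT NULL columns: employee_id is supplied; title is supplied.
CHECK constraints: 434 satisfies (employee_id >= 1).
No constraint is violated.

succeeds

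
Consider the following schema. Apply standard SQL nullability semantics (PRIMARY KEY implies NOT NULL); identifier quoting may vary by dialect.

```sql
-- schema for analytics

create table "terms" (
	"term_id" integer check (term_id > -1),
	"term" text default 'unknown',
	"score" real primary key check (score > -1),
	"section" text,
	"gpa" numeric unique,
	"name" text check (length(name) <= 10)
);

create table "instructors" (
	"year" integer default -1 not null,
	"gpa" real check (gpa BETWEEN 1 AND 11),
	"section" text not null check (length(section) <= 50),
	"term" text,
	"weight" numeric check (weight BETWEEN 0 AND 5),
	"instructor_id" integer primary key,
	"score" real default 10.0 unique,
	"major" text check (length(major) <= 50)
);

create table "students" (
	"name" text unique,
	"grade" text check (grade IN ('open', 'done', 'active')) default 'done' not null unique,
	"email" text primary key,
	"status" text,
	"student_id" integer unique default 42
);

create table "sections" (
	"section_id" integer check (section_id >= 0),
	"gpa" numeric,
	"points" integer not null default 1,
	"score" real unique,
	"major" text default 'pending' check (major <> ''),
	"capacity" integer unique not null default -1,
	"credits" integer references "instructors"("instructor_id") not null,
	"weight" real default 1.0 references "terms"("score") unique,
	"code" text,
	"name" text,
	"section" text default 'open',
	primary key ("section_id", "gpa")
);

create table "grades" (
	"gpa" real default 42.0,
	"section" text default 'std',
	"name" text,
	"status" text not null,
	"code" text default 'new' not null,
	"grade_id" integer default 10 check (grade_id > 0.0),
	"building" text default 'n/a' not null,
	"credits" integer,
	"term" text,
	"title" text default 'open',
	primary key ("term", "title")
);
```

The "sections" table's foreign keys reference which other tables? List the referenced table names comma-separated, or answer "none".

instructors, terms

- credits REFERENCES instructors(instructor_id).
- weight REFERENCES terms(score).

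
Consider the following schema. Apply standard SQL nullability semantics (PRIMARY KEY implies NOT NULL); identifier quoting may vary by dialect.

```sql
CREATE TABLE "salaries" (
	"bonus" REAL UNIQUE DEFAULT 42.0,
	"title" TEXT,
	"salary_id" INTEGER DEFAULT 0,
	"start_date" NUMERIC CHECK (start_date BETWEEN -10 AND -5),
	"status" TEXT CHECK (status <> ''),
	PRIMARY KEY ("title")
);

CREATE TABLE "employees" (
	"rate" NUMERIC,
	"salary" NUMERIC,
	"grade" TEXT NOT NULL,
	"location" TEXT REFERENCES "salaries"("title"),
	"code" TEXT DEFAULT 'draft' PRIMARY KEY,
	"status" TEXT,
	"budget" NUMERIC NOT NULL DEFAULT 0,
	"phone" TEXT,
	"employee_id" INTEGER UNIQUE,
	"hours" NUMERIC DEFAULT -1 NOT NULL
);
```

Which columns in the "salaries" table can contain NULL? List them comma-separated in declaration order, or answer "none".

- bonus: UNIQUE does not imply NOT NULL → nullable.
- title: part of the PRIMARY KEY, which implies NOT NULL → not nullable.
- salary_id: DEFAULT only fills an omitted column; an explicit NULL is still allowed → nullable.
- start_date: CHECK does not forbid NULL (a CHECK constraint passes when its expression is NULL) → nullable.
- status: CHECK does not forbid NULL (a CHECK constraint passes when its expression is NULL) → nullable.

bonus, salary_id, start_date, status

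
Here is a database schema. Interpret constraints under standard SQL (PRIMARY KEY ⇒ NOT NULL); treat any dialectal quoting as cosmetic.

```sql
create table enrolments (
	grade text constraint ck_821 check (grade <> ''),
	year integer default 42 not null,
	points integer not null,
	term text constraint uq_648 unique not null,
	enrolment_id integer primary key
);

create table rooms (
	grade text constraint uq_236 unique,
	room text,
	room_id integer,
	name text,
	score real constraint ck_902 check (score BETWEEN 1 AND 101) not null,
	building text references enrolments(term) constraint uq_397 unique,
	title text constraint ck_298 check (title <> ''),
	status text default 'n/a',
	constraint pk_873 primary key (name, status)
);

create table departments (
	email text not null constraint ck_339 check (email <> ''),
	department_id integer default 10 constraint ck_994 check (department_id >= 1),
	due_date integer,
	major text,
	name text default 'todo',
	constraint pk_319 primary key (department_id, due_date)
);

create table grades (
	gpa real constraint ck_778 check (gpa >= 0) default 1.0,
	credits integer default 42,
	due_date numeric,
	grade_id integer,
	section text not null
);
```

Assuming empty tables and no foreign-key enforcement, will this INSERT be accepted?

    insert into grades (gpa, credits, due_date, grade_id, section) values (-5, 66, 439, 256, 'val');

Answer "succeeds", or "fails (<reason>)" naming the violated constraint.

The value -5 for gpa violates CHECK (gpa >= 0).

fails (CHECK on gpa)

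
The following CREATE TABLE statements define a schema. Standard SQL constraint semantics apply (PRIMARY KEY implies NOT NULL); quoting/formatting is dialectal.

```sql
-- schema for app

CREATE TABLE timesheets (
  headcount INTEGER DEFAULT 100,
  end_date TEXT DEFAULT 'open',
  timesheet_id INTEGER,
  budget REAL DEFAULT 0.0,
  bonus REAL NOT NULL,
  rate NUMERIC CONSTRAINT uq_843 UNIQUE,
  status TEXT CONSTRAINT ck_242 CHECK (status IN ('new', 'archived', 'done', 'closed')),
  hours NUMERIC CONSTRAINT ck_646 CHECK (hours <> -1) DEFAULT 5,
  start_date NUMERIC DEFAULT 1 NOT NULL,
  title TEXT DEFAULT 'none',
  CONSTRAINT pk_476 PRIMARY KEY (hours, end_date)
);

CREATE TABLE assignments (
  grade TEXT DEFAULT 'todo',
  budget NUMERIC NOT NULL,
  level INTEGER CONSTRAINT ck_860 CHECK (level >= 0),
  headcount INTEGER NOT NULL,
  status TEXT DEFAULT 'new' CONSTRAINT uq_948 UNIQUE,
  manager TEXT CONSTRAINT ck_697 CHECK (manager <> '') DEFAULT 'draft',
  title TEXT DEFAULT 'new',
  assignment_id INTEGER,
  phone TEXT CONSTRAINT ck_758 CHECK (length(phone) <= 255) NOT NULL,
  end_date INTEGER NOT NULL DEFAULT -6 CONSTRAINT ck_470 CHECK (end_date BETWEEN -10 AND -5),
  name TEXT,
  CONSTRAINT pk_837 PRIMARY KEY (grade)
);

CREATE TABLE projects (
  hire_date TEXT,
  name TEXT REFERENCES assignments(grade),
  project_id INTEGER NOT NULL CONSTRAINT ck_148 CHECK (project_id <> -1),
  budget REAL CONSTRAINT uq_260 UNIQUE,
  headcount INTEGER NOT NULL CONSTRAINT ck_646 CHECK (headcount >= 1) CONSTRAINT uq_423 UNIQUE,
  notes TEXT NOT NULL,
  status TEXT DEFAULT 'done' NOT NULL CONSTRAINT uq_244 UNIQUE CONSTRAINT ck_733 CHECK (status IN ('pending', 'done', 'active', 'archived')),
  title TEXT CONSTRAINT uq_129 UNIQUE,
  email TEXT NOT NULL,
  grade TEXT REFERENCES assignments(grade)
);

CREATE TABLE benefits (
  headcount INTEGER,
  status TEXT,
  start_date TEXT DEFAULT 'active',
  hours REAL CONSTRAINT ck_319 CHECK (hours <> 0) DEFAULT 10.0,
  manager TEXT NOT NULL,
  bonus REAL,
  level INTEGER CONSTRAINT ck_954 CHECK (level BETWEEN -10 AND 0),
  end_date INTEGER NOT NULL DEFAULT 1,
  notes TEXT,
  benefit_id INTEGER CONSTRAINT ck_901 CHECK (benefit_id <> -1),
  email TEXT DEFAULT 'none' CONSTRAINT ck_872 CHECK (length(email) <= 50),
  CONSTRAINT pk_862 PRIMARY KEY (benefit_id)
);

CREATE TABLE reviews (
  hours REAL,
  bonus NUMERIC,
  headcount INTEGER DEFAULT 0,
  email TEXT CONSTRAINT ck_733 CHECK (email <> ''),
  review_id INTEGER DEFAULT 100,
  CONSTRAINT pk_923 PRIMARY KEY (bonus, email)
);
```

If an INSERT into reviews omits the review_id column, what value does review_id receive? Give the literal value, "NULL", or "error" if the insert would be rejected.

100

review_id has an explicit DEFAULT 100.
When the column is omitted from an INSERT, that default is used.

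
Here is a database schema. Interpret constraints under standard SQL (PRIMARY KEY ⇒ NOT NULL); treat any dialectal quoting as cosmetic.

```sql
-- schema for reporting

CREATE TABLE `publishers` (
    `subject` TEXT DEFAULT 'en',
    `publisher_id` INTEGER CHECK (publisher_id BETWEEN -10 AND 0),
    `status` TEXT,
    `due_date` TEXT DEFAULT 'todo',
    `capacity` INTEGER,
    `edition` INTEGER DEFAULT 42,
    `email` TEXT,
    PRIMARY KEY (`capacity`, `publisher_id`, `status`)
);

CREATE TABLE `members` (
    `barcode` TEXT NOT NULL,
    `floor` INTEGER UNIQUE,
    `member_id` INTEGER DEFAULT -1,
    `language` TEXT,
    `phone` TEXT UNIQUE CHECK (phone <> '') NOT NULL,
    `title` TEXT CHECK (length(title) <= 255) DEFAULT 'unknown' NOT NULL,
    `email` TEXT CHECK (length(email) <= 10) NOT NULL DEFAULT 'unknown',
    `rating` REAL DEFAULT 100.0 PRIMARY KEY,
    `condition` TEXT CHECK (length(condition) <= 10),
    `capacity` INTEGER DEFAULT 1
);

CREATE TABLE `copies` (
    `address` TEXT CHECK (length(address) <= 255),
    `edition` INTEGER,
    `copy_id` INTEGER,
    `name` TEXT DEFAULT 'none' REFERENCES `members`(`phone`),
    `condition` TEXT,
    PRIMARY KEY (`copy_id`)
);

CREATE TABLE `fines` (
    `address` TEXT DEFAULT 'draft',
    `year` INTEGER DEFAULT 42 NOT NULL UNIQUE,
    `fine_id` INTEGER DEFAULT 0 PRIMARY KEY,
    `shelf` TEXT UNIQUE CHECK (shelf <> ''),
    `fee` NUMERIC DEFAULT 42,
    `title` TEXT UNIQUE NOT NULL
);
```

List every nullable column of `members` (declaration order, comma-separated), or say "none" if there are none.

- barcode: declared NOT NULL → not nullable.
- floor: UNIQUE does not imply NOT NULL → nullable.
- member_id: DEFAULT only fills an omitted column; an explicit NULL is still allowed → nullable.
- language: no NOT NULL constraint applies → nullable.
- phone: declared NOT NULL → not nullable.
- title: declared NOT NULL → not nullable.
- email: declared NOT NULL → not nullable.
- rating: part of the PRIMARY KEY, which implies NOT NULL → not nullable.
- condition: CHECK does not forbid NULL (a CHECK constraint passes when its expression is NULL) → nullable.
- capacity: DEFAULT only fills an omitted column; an explicit NULL is still allowed → nullable.

floor, member_id, language, condition, capacity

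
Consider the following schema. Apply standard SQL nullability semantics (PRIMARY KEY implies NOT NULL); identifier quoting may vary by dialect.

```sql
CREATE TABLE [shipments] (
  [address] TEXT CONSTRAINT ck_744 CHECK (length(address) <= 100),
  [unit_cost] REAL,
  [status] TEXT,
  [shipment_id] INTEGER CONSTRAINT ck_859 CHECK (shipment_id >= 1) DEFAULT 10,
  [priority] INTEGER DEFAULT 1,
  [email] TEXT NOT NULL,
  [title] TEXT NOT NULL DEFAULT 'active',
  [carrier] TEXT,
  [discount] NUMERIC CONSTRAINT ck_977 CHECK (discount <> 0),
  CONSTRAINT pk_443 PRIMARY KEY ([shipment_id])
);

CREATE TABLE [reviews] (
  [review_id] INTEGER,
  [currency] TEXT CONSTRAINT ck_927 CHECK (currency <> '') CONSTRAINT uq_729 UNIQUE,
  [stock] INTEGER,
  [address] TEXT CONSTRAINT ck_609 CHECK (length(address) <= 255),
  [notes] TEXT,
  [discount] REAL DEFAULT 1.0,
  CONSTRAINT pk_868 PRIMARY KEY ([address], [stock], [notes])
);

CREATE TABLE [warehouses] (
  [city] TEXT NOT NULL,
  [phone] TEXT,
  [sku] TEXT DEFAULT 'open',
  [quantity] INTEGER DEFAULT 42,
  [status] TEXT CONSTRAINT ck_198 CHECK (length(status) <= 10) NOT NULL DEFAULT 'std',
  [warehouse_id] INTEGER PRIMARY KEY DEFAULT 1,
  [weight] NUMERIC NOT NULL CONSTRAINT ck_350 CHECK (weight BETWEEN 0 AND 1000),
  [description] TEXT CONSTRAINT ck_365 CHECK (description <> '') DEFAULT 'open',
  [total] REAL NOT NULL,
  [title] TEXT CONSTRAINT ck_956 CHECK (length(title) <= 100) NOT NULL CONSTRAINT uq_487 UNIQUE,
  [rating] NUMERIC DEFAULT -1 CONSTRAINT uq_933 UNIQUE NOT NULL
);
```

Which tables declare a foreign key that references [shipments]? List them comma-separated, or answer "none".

none

No REFERENCES clause anywhere in the schema names shipments.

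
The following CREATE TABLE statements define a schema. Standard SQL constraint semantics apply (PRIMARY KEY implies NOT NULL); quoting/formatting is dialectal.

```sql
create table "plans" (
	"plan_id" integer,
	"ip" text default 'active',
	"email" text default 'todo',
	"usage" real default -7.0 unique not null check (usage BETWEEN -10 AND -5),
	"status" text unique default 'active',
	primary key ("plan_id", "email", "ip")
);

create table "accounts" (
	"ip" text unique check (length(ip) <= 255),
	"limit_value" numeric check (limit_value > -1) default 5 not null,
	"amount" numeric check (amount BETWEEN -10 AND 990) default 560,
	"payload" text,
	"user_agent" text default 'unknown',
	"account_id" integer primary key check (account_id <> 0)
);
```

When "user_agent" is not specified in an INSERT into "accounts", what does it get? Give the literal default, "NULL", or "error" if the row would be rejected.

user_agent has an explicit DEFAULT 'unknown'.
When the column is omitted from an INSERT, that default is used.

'unknown'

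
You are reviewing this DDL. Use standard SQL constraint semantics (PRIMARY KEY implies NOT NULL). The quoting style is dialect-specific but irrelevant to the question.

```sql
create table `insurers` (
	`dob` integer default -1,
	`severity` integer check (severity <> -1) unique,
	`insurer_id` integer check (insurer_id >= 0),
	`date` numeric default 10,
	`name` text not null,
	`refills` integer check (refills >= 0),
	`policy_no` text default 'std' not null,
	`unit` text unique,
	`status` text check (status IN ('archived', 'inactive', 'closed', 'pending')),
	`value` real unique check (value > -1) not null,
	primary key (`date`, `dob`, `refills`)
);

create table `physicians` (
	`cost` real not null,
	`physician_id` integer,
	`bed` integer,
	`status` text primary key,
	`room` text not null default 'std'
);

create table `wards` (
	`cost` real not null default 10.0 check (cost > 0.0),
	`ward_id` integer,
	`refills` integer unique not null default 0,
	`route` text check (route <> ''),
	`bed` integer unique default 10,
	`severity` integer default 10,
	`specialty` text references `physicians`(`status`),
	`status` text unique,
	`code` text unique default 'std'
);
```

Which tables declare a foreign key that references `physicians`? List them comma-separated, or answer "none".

wards

- wards.specialty references physicians(status).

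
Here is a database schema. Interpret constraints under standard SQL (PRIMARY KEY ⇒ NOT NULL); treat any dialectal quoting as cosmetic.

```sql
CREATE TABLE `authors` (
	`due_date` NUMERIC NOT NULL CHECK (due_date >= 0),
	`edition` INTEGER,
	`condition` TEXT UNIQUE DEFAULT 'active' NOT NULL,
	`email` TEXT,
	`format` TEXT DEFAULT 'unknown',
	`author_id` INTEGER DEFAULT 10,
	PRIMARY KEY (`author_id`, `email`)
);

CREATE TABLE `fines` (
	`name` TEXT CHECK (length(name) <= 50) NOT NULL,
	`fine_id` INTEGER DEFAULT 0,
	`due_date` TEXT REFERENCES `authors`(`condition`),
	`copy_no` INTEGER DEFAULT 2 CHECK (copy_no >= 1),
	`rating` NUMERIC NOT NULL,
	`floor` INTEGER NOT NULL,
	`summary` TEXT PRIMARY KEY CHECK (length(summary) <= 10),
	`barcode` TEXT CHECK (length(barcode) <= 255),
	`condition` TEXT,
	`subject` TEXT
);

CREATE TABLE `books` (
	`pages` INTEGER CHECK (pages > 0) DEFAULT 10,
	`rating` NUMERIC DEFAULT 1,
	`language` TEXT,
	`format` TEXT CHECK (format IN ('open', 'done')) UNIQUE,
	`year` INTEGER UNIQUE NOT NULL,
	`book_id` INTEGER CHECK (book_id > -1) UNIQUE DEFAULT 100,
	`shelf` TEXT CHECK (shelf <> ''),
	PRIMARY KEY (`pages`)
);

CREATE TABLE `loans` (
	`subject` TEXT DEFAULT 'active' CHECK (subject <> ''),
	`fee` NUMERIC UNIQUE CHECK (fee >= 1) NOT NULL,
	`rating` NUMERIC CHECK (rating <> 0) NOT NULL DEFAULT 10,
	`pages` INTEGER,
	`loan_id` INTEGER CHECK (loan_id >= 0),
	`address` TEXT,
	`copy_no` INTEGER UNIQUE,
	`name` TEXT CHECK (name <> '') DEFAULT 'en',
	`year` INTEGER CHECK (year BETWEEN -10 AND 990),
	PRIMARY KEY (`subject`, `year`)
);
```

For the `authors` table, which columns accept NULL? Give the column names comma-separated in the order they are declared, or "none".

edition, format

- due_date: declared NOT NULL → not nullable.
- edition: no NOT NULL constraint applies → nullable.
- condition: declared NOT NULL → not nullable.
- email: part of the PRIMARY KEY, which implies NOT NULL → not nullable.
- format: DEFAULT only fills an omitted column; an explicit NULL is still allowed → nullable.
- author_id: part of the PRIMARY KEY, which implies NOT NULL → not nullable.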